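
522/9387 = 58/1043 = 0.06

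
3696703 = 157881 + 3538822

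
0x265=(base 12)431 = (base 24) 11D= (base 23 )13F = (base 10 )613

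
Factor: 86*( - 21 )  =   - 1806  =  -  2^1 *3^1*7^1* 43^1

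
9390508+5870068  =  15260576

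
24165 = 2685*9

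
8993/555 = 8993/555 = 16.20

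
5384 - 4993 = 391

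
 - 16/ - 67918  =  8/33959 = 0.00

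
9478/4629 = 2  +  220/4629 = 2.05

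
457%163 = 131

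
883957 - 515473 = 368484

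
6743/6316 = 6743/6316=1.07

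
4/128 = 1/32 = 0.03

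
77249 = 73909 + 3340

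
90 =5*18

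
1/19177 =1/19177 = 0.00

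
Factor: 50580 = 2^2*3^2 * 5^1*281^1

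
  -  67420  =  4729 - 72149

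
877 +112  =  989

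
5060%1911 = 1238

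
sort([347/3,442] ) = [347/3, 442 ] 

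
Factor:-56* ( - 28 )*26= 2^6*7^2*13^1 = 40768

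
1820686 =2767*658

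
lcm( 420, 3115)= 37380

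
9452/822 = 4726/411 = 11.50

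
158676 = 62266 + 96410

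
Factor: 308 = 2^2*7^1 * 11^1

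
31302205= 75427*415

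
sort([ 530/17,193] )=[ 530/17,193]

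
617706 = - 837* ( - 738)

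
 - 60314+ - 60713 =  - 121027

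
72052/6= 12008 + 2/3 =12008.67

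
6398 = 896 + 5502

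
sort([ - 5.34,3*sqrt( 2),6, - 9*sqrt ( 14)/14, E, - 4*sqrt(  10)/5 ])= [ - 5.34, - 4*sqrt(10 ) /5, - 9*sqrt(14)/14, E, 3*sqrt( 2 ),6 ]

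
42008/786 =21004/393 = 53.45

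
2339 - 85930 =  - 83591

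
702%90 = 72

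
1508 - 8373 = - 6865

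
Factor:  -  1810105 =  - 5^1*11^1*32911^1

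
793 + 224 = 1017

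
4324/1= 4324 =4324.00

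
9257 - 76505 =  -67248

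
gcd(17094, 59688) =6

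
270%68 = 66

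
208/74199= 208/74199 = 0.00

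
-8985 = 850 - 9835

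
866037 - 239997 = 626040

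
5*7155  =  35775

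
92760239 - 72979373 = 19780866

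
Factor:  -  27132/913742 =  - 13566/456871 = -2^1*3^1 *7^1 *17^1 * 19^1*456871^(-1)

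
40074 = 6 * 6679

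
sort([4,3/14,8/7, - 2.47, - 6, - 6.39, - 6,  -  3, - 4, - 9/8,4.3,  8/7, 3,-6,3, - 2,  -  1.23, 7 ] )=[  -  6.39, - 6, - 6, - 6 , - 4, - 3, - 2.47,-2,  -  1.23, - 9/8,3/14,8/7 , 8/7, 3, 3 , 4, 4.3, 7 ]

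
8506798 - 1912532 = 6594266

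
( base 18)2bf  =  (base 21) 1k0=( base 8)1535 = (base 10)861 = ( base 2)1101011101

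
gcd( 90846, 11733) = 3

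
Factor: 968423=968423^1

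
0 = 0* 415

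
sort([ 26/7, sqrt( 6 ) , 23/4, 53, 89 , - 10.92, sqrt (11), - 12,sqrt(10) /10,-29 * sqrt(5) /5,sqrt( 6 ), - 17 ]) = [ - 17, - 29 * sqrt(5) /5,  -  12,  -  10.92,sqrt (10)/10,  sqrt( 6),sqrt(6 ),sqrt( 11),26/7,23/4, 53 , 89 ]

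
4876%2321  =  234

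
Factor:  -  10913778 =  - 2^1 * 3^4 * 67369^1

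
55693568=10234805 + 45458763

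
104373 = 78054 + 26319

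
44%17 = 10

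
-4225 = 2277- 6502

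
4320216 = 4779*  904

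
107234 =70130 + 37104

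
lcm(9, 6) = 18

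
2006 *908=1821448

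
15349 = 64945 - 49596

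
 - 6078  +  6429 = 351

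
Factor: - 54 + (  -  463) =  - 11^1*47^1=- 517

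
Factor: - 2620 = -2^2*5^1*131^1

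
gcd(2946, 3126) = 6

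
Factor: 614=2^1*307^1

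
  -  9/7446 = - 1+2479/2482 = - 0.00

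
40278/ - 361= - 40278/361=- 111.57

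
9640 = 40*241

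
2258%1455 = 803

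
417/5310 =139/1770 = 0.08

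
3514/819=502/117 =4.29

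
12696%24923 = 12696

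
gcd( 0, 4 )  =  4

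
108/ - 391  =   - 108/391 = - 0.28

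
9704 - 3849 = 5855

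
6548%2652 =1244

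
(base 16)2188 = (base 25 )di9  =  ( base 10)8584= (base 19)14ef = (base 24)elg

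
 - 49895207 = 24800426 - 74695633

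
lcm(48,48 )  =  48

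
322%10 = 2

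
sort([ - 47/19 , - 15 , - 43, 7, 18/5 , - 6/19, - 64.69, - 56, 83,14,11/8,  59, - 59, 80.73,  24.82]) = [ - 64.69,-59 , -56, - 43, - 15, - 47/19, - 6/19, 11/8,  18/5, 7,14 , 24.82, 59, 80.73, 83]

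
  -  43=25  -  68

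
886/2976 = 443/1488= 0.30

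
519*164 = 85116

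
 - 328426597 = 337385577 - 665812174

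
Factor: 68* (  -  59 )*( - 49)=196588 = 2^2 * 7^2 * 17^1 * 59^1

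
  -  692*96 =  - 66432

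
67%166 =67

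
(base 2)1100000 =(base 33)2u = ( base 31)33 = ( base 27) 3F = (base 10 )96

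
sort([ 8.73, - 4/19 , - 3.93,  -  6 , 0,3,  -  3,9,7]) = [-6, - 3.93,  -  3,  -  4/19, 0,3,7,8.73, 9 ]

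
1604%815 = 789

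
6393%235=48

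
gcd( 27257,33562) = 97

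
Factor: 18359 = 11^1*1669^1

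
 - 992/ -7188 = 248/1797 = 0.14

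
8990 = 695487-686497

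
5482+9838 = 15320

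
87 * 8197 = 713139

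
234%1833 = 234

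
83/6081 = 83/6081 = 0.01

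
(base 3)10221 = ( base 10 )106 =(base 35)31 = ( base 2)1101010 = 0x6a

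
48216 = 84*574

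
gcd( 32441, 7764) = 1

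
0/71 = 0 = 0.00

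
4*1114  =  4456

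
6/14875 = 6/14875=0.00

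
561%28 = 1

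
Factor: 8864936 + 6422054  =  2^1*5^1* 127^1*12037^1 =15286990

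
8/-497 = - 8/497 = - 0.02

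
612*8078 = 4943736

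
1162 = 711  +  451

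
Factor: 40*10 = 2^4*5^2 = 400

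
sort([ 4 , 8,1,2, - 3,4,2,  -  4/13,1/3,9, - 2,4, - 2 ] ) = [ - 3 ,-2, - 2, - 4/13, 1/3, 1, 2,2,4, 4, 4,8, 9] 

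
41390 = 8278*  5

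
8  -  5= 3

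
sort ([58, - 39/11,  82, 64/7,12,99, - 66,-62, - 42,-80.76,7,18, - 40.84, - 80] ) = [ - 80.76, - 80 , - 66, - 62, - 42, - 40.84, - 39/11,7 , 64/7, 12, 18,58,82,99 ]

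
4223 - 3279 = 944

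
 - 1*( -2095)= 2095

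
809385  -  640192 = 169193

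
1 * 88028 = 88028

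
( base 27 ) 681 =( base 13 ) 2122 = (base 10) 4591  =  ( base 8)10757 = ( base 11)34A4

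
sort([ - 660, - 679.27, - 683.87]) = [ - 683.87, - 679.27, - 660]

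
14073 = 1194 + 12879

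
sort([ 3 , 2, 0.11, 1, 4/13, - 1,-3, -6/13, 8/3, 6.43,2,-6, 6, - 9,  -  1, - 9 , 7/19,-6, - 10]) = [-10, - 9 ,- 9, - 6, - 6 ,-3,- 1, - 1, -6/13, 0.11,4/13, 7/19, 1,2, 2,8/3, 3, 6,6.43]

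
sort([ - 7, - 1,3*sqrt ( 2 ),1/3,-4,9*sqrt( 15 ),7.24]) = [ - 7, - 4,-1,  1/3,3* sqrt( 2),7.24, 9*sqrt( 15)]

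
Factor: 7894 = 2^1*3947^1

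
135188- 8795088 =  - 8659900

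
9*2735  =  24615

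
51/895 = 51/895 = 0.06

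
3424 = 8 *428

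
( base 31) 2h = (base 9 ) 87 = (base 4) 1033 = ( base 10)79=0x4F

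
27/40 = 27/40 = 0.68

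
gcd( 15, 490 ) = 5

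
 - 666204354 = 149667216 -815871570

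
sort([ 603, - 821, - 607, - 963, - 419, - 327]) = [ - 963,-821, - 607,-419, - 327 , 603 ] 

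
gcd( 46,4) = 2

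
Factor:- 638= - 2^1 * 11^1* 29^1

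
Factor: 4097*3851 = 15777547 = 17^1* 241^1*3851^1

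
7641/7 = 1091 + 4/7 = 1091.57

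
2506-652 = 1854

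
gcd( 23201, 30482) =1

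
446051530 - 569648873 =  - 123597343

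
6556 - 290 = 6266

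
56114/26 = 2158  +  3/13 = 2158.23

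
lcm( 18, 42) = 126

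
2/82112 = 1/41056= 0.00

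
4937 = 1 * 4937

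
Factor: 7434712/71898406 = 218668/2114659 = 2^2 *641^( - 1)*3299^(- 1)* 54667^1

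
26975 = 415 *65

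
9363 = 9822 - 459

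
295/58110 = 59/11622= 0.01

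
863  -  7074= - 6211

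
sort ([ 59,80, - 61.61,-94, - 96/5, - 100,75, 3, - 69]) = [ - 100,-94, - 69, - 61.61,-96/5,3,59, 75,80]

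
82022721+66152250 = 148174971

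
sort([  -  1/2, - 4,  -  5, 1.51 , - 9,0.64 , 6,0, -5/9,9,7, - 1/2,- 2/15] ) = [-9,  -  5, - 4, - 5/9, - 1/2,  -  1/2,- 2/15,0, 0.64, 1.51,  6, 7, 9]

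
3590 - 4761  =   - 1171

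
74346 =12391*6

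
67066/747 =89 + 583/747 = 89.78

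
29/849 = 29/849 =0.03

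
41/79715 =41/79715 = 0.00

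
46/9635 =46/9635=0.00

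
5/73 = 5/73 = 0.07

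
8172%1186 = 1056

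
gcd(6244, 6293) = 7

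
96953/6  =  16158 + 5/6 = 16158.83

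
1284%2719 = 1284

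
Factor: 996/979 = 2^2*3^1*11^( - 1 )*83^1*89^( - 1 )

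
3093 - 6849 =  - 3756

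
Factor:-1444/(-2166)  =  2^1 * 3^(-1)= 2/3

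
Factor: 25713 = 3^2*2857^1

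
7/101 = 7/101 = 0.07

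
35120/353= 99 + 173/353 = 99.49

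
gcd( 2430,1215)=1215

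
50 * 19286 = 964300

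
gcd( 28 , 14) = 14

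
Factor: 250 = 2^1*5^3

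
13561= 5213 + 8348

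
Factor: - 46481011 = -19^1* 2446369^1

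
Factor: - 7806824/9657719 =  - 2^3*19^( - 1) *367^1*2659^1*508301^ ( - 1)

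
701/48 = 701/48 = 14.60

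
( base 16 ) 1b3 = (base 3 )121010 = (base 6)2003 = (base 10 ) 435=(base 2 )110110011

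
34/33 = 34/33 = 1.03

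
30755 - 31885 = -1130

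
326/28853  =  326/28853= 0.01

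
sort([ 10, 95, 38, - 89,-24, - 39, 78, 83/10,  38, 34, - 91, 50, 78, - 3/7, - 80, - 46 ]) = [ - 91 , - 89, - 80, - 46 , - 39, - 24, - 3/7,  83/10, 10,  34, 38, 38,50, 78, 78, 95]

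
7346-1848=5498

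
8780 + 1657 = 10437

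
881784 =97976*9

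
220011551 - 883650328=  - 663638777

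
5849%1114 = 279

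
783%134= 113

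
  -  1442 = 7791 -9233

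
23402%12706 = 10696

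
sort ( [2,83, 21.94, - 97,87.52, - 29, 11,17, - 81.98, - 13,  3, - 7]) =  [-97, - 81.98, - 29,-13, - 7 , 2, 3 , 11, 17,  21.94,83,87.52]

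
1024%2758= 1024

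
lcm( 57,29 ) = 1653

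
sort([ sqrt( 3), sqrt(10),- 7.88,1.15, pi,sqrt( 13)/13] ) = [ - 7.88, sqrt(13 ) /13,1.15,sqrt( 3 ), pi,sqrt(10 ) ]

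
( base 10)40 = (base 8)50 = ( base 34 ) 16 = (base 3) 1111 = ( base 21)1j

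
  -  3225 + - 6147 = - 9372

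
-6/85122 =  - 1 + 14186/14187 = - 0.00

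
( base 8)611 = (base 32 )C9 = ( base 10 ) 393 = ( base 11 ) 328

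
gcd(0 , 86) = 86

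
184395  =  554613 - 370218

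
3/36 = 1/12 =0.08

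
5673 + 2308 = 7981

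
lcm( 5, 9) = 45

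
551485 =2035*271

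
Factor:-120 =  - 2^3*3^1 * 5^1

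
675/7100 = 27/284 = 0.10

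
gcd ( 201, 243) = 3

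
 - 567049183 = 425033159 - 992082342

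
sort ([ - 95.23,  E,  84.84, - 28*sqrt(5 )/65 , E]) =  [ - 95.23 , - 28*sqrt( 5 ) /65,E,  E,84.84]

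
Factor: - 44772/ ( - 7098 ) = 82/13 = 2^1*13^( - 1)*41^1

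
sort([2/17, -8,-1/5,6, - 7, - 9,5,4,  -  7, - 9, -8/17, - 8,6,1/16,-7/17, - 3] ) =[ - 9,-9,-8, - 8, - 7, - 7,-3,  -  8/17, - 7/17, - 1/5,  1/16, 2/17, 4, 5,  6, 6]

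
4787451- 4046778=740673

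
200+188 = 388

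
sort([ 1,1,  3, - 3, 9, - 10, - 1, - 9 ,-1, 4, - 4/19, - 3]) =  [  -  10, - 9, - 3, - 3, - 1, - 1,  -  4/19, 1,1 , 3, 4,9 ]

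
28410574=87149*326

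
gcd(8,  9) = 1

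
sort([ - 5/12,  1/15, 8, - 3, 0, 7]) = [  -  3, - 5/12, 0, 1/15 , 7, 8] 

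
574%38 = 4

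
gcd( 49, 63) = 7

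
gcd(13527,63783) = 9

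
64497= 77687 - 13190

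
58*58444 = 3389752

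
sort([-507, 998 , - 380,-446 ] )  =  [ - 507, - 446,  -  380,  998 ] 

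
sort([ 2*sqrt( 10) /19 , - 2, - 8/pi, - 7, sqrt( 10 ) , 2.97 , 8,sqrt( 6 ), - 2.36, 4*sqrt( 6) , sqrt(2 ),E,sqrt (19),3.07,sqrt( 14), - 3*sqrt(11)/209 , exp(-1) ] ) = [ - 7, - 8/pi ,-2.36, - 2, - 3*sqrt( 11) /209,2*sqrt( 10)/19 , exp(-1 ),sqrt( 2),sqrt(6 ), E,  2.97,3.07,sqrt ( 10),sqrt( 14 ), sqrt(19 ),8, 4*sqrt( 6 ) ]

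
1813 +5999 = 7812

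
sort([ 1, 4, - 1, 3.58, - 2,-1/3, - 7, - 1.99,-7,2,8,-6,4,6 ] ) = [ -7, - 7, - 6,- 2, - 1.99,  -  1, - 1/3,1, 2,3.58, 4,4,6,8 ]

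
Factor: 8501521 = 7^1 * 587^1*2069^1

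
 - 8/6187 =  - 8/6187 = - 0.00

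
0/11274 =0 =0.00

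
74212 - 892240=-818028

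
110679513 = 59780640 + 50898873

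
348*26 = 9048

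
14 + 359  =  373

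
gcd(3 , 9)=3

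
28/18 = 14/9= 1.56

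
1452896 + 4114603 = 5567499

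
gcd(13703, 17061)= 1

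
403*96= 38688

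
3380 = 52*65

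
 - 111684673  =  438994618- 550679291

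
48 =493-445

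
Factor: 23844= 2^2*3^1*1987^1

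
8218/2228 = 3 + 767/1114 = 3.69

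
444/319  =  1 + 125/319 = 1.39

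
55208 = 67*824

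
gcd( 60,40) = 20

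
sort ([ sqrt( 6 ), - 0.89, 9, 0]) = [ - 0.89,0,sqrt(6), 9]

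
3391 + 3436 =6827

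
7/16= 7/16  =  0.44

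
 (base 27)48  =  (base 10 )116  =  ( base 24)4K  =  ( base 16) 74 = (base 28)44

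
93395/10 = 9339 + 1/2 = 9339.50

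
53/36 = 53/36 = 1.47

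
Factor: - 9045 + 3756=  - 5289 = - 3^1*41^1*43^1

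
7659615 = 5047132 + 2612483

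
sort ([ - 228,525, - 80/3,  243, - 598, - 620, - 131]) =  [ - 620,  -  598 ,- 228,-131, - 80/3,243,525]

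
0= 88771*0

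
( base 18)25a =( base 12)524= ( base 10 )748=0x2ec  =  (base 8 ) 1354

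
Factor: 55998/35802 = 61/39=3^( - 1)*13^( -1)*61^1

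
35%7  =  0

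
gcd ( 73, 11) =1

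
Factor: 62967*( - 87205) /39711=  - 5^1 *7^(  -  1 )*31^( - 1) *61^( - 1)*107^1 *139^1*151^1*163^1 =- 1830345745/13237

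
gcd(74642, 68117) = 1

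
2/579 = 2/579 = 0.00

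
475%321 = 154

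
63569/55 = 5779/5 = 1155.80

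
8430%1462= 1120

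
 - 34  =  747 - 781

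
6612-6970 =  - 358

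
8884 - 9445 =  - 561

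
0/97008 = 0 = 0.00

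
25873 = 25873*1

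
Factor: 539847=3^2*7^1*11^1*19^1*41^1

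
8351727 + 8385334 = 16737061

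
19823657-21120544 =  - 1296887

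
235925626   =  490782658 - 254857032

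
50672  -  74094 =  - 23422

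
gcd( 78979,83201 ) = 1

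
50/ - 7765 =-10/1553 = - 0.01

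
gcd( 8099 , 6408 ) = 89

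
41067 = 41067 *1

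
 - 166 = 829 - 995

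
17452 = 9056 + 8396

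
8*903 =7224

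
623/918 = 623/918= 0.68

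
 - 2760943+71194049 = 68433106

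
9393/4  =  9393/4 = 2348.25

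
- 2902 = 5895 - 8797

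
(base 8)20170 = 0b10000001111000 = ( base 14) 305a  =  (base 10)8312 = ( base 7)33143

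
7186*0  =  0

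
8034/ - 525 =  - 16 + 122/175 = -15.30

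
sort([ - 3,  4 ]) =[ - 3,4]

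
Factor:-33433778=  -2^1*7^2*41^1*53^1*157^1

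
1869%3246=1869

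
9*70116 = 631044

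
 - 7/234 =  - 7/234 = - 0.03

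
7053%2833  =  1387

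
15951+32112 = 48063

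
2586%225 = 111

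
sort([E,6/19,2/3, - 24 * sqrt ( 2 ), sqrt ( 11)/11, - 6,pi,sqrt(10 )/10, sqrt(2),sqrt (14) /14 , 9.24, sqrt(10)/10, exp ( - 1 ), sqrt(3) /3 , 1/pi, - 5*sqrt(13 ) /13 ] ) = [ - 24*sqrt ( 2),- 6,-5*sqrt(13 )/13,sqrt ( 14 ) /14,sqrt(11 )/11, 6/19, sqrt (10)/10, sqrt(10 ) /10,1/pi,exp( - 1 ),sqrt( 3 )/3,2/3,  sqrt( 2 ), E, pi, 9.24] 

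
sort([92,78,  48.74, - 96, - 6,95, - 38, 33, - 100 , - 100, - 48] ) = [ - 100, - 100, - 96,-48,-38, - 6, 33,48.74,78,92,95]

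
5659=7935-2276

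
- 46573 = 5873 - 52446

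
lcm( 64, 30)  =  960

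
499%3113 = 499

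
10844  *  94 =1019336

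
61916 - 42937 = 18979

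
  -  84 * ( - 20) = 1680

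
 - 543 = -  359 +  - 184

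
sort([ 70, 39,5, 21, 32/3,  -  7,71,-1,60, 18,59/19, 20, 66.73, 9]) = [-7, - 1, 59/19, 5, 9, 32/3,18, 20, 21, 39,60, 66.73, 70, 71] 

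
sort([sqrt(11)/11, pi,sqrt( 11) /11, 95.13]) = [ sqrt(11)/11,sqrt(  11 ) /11,pi,  95.13]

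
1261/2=630 + 1/2 = 630.50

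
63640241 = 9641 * 6601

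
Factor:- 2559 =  - 3^1*853^1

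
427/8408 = 427/8408=0.05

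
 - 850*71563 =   -  60828550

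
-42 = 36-78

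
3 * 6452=19356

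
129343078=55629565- -73713513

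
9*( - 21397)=-192573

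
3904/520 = 488/65  =  7.51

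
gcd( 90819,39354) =3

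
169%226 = 169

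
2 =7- 5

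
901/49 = 18 + 19/49 = 18.39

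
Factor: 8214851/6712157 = 37^1*101^ ( - 1)*66457^( - 1 )*222023^1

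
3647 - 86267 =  - 82620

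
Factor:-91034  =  -2^1*23^1*1979^1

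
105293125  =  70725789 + 34567336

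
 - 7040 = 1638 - 8678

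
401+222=623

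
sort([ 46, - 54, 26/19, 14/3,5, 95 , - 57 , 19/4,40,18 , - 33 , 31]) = [ - 57, - 54, - 33, 26/19  ,  14/3,19/4,5 , 18, 31, 40, 46, 95 ]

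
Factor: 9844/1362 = 2^1*3^( - 1)*23^1 * 107^1 *227^( - 1 ) = 4922/681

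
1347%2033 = 1347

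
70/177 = 70/177 = 0.40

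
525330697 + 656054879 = 1181385576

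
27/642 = 9/214 = 0.04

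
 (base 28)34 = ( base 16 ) 58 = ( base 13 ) 6a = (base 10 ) 88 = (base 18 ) 4G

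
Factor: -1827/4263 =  - 3^1*7^( - 1) = - 3/7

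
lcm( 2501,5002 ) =5002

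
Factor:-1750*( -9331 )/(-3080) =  - 233275/44 = - 2^( - 2 )*5^2*7^1*11^(- 1)*31^1*43^1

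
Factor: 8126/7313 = 2^1 * 17^1 * 71^(- 1)* 103^(- 1)*239^1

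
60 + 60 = 120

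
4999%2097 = 805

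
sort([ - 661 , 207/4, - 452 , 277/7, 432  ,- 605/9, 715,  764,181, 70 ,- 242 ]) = [ - 661, - 452,-242, - 605/9, 277/7 , 207/4 , 70, 181, 432, 715, 764]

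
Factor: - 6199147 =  - 1097^1*5651^1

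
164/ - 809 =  - 1 + 645/809=-0.20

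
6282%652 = 414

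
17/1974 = 17/1974 = 0.01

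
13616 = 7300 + 6316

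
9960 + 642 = 10602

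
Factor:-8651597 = - 653^1 * 13249^1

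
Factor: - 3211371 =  - 3^2*356819^1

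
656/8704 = 41/544 = 0.08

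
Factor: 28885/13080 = 2^( - 3)*3^( - 1)*53^1 = 53/24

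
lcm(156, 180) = 2340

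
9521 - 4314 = 5207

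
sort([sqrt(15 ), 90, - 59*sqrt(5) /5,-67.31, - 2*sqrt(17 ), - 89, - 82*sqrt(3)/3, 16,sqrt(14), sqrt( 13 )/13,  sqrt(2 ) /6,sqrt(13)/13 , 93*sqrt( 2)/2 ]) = [ - 89, - 67.31, - 82*sqrt(3)/3, - 59*sqrt (5)/5, - 2*sqrt(17),sqrt(2 )/6, sqrt( 13 )/13, sqrt(13 )/13, sqrt( 14),sqrt(15 ),16,93*sqrt(2)/2,  90 ] 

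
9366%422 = 82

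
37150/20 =3715/2 = 1857.50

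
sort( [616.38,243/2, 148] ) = [ 243/2,148,616.38] 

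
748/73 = 748/73 = 10.25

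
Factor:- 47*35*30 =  -2^1*3^1*5^2*7^1*47^1 = - 49350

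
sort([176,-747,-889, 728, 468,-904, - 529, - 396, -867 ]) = [ - 904, - 889,-867,-747,-529,-396, 176, 468 , 728 ] 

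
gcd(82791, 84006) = 9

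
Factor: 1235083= 1235083^1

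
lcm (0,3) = 0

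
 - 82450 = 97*(  -  850 )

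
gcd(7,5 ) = 1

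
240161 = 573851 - 333690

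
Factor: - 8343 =-3^4 *103^1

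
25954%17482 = 8472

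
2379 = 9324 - 6945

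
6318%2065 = 123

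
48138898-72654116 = -24515218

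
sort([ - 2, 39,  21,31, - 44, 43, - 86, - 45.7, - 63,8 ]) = [-86, - 63, - 45.7, - 44,- 2 , 8, 21, 31, 39,43]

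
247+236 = 483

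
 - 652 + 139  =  - 513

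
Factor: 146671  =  7^1*23^1*911^1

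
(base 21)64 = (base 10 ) 130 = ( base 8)202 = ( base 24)5A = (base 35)3p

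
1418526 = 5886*241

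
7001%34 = 31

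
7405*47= 348035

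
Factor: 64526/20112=77/24 = 2^( - 3)*3^(-1) *7^1*11^1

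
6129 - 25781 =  - 19652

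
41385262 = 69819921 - 28434659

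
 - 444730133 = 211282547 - 656012680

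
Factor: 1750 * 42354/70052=18529875/17513= 3^2*5^3*7^1*13^1*83^( - 1)*181^1 * 211^( - 1)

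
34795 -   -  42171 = 76966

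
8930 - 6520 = 2410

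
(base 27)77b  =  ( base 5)132203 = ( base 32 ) 55n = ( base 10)5303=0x14b7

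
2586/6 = 431 =431.00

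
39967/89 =449+ 6/89 = 449.07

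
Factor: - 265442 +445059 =179617 = 53^1 *3389^1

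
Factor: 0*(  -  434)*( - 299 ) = 0 =0^1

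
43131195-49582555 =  - 6451360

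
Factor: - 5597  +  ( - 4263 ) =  - 9860=- 2^2*5^1 * 17^1*29^1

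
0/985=0 = 0.00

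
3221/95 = 33 + 86/95 = 33.91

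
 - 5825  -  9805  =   - 15630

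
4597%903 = 82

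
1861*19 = 35359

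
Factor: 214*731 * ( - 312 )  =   - 48807408 = -2^4 *3^1*13^1*17^1*43^1 * 107^1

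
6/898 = 3/449 = 0.01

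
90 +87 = 177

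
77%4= 1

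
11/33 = 1/3 = 0.33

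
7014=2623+4391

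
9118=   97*94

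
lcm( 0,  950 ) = 0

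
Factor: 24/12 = 2= 2^1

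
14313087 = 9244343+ 5068744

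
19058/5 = 19058/5 = 3811.60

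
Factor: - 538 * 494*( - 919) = 244244468 = 2^2 * 13^1*19^1 * 269^1*919^1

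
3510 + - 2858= 652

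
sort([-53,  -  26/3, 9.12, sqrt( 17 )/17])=[ - 53, - 26/3,sqrt( 17 ) /17, 9.12 ] 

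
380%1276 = 380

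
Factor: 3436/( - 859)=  - 2^2 = - 4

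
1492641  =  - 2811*( - 531 ) 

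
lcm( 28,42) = 84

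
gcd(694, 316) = 2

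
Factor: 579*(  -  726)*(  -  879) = 369491166 = 2^1*3^3*11^2 * 193^1*293^1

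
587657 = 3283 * 179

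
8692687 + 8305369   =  16998056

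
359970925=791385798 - 431414873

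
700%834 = 700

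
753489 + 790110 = 1543599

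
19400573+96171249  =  115571822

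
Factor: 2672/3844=2^2 * 31^( - 2 )*167^1= 668/961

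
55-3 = 52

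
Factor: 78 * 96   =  2^6 * 3^2*13^1 = 7488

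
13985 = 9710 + 4275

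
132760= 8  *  16595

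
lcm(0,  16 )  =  0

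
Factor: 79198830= 2^1*3^3*5^1*293329^1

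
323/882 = 323/882 = 0.37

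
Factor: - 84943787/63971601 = -3^(-1 ) * 863^( - 1) * 24709^( - 1 )*84943787^1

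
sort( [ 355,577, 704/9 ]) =[ 704/9 , 355, 577] 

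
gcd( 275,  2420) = 55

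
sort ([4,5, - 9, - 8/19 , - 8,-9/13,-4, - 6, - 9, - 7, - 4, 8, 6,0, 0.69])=[ - 9, - 9, - 8, - 7, - 6,-4 ,- 4, - 9/13, - 8/19, 0, 0.69,4, 5,6, 8]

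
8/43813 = 8/43813 = 0.00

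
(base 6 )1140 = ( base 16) 114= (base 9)336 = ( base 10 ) 276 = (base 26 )AG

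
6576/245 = 26+206/245 = 26.84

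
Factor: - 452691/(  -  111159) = 3^ ( - 1 )*23^( - 1)*281^1 = 281/69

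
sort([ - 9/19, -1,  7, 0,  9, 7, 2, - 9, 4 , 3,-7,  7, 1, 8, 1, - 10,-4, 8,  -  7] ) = [  -  10, - 9, -7, - 7, - 4, - 1, -9/19, 0, 1, 1, 2,3, 4, 7,  7,7, 8, 8 , 9 ]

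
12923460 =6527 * 1980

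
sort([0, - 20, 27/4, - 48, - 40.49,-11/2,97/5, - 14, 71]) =[-48, - 40.49, - 20, - 14, - 11/2, 0,27/4, 97/5, 71 ]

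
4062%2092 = 1970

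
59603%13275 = 6503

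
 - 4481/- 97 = 4481/97  =  46.20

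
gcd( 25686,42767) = 1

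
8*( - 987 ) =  - 7896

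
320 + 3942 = 4262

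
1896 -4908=-3012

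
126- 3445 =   -  3319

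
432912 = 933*464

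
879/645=1+ 78/215  =  1.36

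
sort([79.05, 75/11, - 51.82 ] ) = [ - 51.82, 75/11,79.05 ] 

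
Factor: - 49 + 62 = 13 = 13^1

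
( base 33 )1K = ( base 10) 53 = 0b110101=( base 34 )1j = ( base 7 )104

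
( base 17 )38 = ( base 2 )111011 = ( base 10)59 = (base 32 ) 1R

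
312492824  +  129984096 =442476920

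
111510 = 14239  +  97271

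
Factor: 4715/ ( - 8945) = -943/1789=-23^1 * 41^1*1789^( -1 ) 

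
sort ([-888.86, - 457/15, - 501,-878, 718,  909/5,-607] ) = [ - 888.86, - 878, - 607, - 501,-457/15, 909/5,718]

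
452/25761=452/25761 = 0.02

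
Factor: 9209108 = 2^2*23^1*31^1*3229^1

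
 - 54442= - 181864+127422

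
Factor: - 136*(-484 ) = 65824 = 2^5*11^2*17^1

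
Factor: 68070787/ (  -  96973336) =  - 2^( - 3)*19^1*23^( - 1)*37^2 * 353^( - 1) * 1493^ ( - 1 )*2617^1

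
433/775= 433/775  =  0.56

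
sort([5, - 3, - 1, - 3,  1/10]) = [ - 3, - 3, - 1,  1/10, 5 ]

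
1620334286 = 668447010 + 951887276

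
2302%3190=2302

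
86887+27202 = 114089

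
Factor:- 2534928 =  - 2^4*3^1*11^1*4801^1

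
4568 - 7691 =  - 3123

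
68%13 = 3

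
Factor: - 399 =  - 3^1 * 7^1*19^1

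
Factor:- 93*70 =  - 6510 = - 2^1*3^1* 5^1 * 7^1*31^1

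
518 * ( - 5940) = - 3076920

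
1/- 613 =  - 1/613  =  - 0.00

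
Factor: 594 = 2^1*3^3 * 11^1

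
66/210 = 11/35 = 0.31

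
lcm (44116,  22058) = 44116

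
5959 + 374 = 6333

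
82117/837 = 98 + 91/837 = 98.11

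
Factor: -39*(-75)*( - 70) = -2^1*3^2*5^3*7^1 *13^1 = -204750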